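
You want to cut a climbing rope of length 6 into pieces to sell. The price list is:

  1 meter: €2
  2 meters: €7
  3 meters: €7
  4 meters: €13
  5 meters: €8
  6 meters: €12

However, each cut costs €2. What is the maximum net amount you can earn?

Consider every possible first cut. v[k] is the best of p[i]+v[k−i] over all sellable i≤k, charging 2 whenever i<k.
v[1] = 2
v[2] = max(2+2-2, 7+0) = 7
v[3] = max(2+7-2, 7+2-2, 7+0) = 7
v[4] = max(2+7-2, 7+7-2, 7+2-2, 13+0) = 13
v[5] = max(2+13-2, 7+7-2, 7+7-2, 13+2-2, 8+0) = 13
v[6] = max(2+13-2, 7+13-2, 7+7-2, 13+7-2, 8+2-2, 12+0) = 18
One optimal plan: pieces 4 + 2 (1 cut) → €20 − €2 = €18.

18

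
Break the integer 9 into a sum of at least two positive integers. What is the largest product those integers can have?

27

Let prod[k] be the best product for length k (with at least one cut). For each first piece i, the rest contributes max(k−i, prod[k−i]).
prod[2] = 1*max(1,0) = 1*1 = 1
prod[3] = 1*max(2,1) = 1*2 = 2
prod[4] = 2*max(2,1) = 2*2 = 4
prod[5] = 2*max(3,2) = 2*3 = 6
prod[6] = 3*max(3,2) = 3*3 = 9
prod[7] = 2*max(5,6) = 2*6 = 12
prod[8] = 2*max(6,9) = 2*9 = 18
prod[9] = 3*max(6,9) = 3*9 = 27
One optimal split: 3 + 3 + 3; product 3*3*3 = 27.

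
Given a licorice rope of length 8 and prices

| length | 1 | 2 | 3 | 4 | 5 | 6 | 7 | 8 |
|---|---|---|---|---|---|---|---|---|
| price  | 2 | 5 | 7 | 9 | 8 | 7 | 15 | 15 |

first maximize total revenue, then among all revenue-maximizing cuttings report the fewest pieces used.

Build r[k] bottom-up: r[k] = max over allowed piece i of (p[i] + r[k−i]).
r[1] = 2
r[2] = max(2+2, 5+0) = 5
r[3] = max(2+5, 5+2, 7+0) = 7
r[4] = max(2+7, 5+5, 7+2, 9+0) = 10
r[5] = max(2+10, 5+7, 7+5, 9+2, 8+0) = 12
r[6] = max(2+12, 5+10, 7+7, 9+5, 8+2, 7+0) = 15
r[7] = max(2+15, 5+12, 7+10, …, 7+2, 15+0) = 17
r[8] = max(2+17, 5+15, 7+12, …, 15+2, 15+0) = 20
Maximum revenue is ¢20.
Now minimize piece count subject to staying optimal: for each k, pieces[k] = 1 + min over i with p[i]+r[k−i]=r[k] of pieces[k−i].
pieces[5] = 2
pieces[6] = 3
pieces[7] = 3
pieces[8] = 4

4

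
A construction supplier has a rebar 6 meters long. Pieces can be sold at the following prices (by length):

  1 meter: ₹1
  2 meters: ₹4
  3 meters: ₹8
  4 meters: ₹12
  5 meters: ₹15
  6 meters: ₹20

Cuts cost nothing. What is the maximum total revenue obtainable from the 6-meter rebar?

Let best[k] be the best obtainable value from length k. For each k, try every first piece i and keep the best of price[i] + best[k−i].
best[1] = 1
best[2] = max(1+1, 4+0) = 4
best[3] = max(1+4, 4+1, 8+0) = 8
best[4] = max(1+8, 4+4, 8+1, 12+0) = 12
best[5] = max(1+12, 4+8, 8+4, 12+1, 15+0) = 15
best[6] = max(1+15, 4+12, 8+8, 12+4, 15+1, 20+0) = 20
Best is to sell the whole 6-meter piece uncut for ₹20.

20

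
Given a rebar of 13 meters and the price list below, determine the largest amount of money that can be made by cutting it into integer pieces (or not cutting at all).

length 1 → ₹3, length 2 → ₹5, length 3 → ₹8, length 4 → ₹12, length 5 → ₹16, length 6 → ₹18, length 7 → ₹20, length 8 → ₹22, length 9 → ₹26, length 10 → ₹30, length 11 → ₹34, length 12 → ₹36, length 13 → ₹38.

Let R[k] be the best obtainable value from length k. For each k, try every first piece i and keep the best of price[i] + R[k−i].
R[1] = 3
R[2] = max(3+3, 5+0) = 6
R[3] = max(3+6, 5+3, 8+0) = 9
R[4] = max(3+9, 5+6, 8+3, 12+0) = 12
R[5] = max(3+12, 5+9, 8+6, 12+3, 16+0) = 16
R[6] = max(3+16, 5+12, 8+9, 12+6, 16+3, 18+0) = 19
R[7] = max(3+19, 5+16, 8+12, …, 18+3, 20+0) = 22
R[8] = max(3+22, 5+19, 8+16, …, 20+3, 22+0) = 25
R[9] = max(3+25, 5+22, 8+19, …, 22+3, 26+0) = 28
R[10] = max(3+28, 5+25, 8+22, …, 26+3, 30+0) = 32
R[11] = max(3+32, 5+28, 8+25, …, 30+3, 34+0) = 35
R[12] = max(3+35, 5+32, 8+28, …, 34+3, 36+0) = 38
R[13] = max(3+38, 5+35, 8+32, …, 36+3, 38+0) = 41
One optimal cutting: 5 + 5 + 1 + 1 + 1 → ₹16 + ₹16 + ₹3 + ₹3 + ₹3 = ₹41.

41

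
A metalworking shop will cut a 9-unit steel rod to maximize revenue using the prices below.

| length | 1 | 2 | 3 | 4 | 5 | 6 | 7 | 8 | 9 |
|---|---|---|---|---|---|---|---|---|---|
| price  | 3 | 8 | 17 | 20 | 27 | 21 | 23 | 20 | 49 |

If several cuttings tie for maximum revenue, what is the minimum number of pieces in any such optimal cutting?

3

Build r[k] bottom-up: r[k] = max over allowed piece i of (p[i] + r[k−i]).
r[1] = 3
r[2] = max(3+3, 8+0) = 8
r[3] = max(3+8, 8+3, 17+0) = 17
r[4] = max(3+17, 8+8, 17+3, 20+0) = 20
r[5] = max(3+20, 8+17, 17+8, 20+3, 27+0) = 27
r[6] = max(3+27, 8+20, 17+17, 20+8, 27+3, 21+0) = 34
r[7] = max(3+34, 8+27, 17+20, …, 21+3, 23+0) = 37
r[8] = max(3+37, 8+34, 17+27, …, 23+3, 20+0) = 44
r[9] = max(3+44, 8+37, 17+34, …, 20+3, 49+0) = 51
Maximum revenue is $51.
Now minimize piece count subject to staying optimal: for each k, pieces[k] = 1 + min over i with p[i]+r[k−i]=r[k] of pieces[k−i].
pieces[6] = 2
pieces[7] = 2
pieces[8] = 2
pieces[9] = 3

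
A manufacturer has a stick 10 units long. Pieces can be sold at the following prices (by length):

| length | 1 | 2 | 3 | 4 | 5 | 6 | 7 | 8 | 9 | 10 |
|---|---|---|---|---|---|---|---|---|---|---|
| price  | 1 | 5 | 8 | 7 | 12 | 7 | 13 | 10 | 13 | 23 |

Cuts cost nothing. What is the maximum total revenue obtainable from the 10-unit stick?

Let best[k] be the best obtainable value from length k. For each k, try every first piece i and keep the best of price[i] + best[k−i].
best[1] = 1
best[2] = max(1+1, 5+0) = 5
best[3] = max(1+5, 5+1, 8+0) = 8
best[4] = max(1+8, 5+5, 8+1, 7+0) = 10
best[5] = max(1+10, 5+8, 8+5, 7+1, 12+0) = 13
best[6] = max(1+13, 5+10, 8+8, 7+5, 12+1, 7+0) = 16
best[7] = max(1+16, 5+13, 8+10, …, 7+1, 13+0) = 18
best[8] = max(1+18, 5+16, 8+13, …, 13+1, 10+0) = 21
best[9] = max(1+21, 5+18, 8+16, …, 10+1, 13+0) = 24
best[10] = max(1+24, 5+21, 8+18, …, 13+1, 23+0) = 26
One optimal cutting: 3 + 3 + 2 + 2 → €8 + €8 + €5 + €5 = €26.

26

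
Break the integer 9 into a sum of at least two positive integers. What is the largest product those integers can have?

27

Fill m[k] for k=2..9: at each k try every first piece i and multiply by the better of (k−i) uncut or m[k−i].
Small cases: m[2]=1.
m[3] = max(1×2, 2×1) = 2
m[4] = max(1×3, 2×2, 3×1) = 4
m[5] = max(1×4, 2×3, 3×2, 4×1) = 6
m[6] = max(1×6, 2×4, 3×3, 4×2, 5×1) = 9
m[7] = max(1×9, 2×6, 3×4, 4×3, 5×2, 6×1) = 12
m[8] = max(1×12, 2×9, 3×6, …, 6×2, 7×1) = 18
m[9] = max(1×18, 2×12, 3×9, …, 7×2, 8×1) = 27
One optimal split: 3 + 3 + 3; product 3×3×3 = 27.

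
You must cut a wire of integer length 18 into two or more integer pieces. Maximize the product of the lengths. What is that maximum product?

729

Fill P[k] for k=2..18: at each k try every first piece i and multiply by the better of (k−i) uncut or P[k−i].
Small cases: P[2]=1, P[3]=2, P[4]=4, P[5]=6, P[6]=9, P[7]=12, P[8]=18, P[9]=27, P[10]=36.
P[11] = 2×max(9,27) = 2×27 = 54
P[12] = 3×max(9,27) = 3×27 = 81
P[13] = 2×max(11,54) = 2×54 = 108
P[14] = 2×max(12,81) = 2×81 = 162
P[15] = 3×max(12,81) = 3×81 = 243
P[16] = 2×max(14,162) = 2×162 = 324
P[17] = 2×max(15,243) = 2×243 = 486
P[18] = 3×max(15,243) = 3×243 = 729
One optimal split: 3 + 3 + 3 + 3 + 3 + 3; product 3×3×3×3×3×3 = 729.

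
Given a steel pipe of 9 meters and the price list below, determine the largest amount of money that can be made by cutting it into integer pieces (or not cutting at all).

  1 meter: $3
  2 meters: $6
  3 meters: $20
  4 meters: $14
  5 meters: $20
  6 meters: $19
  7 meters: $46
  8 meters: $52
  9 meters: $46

60

Consider every possible first cut. R[k] is the best of p[i]+R[k−i] over all sellable i≤k.
R[1] = 3
R[2] = max(3+3, 6+0) = 6
R[3] = max(3+6, 6+3, 20+0) = 20
R[4] = max(3+20, 6+6, 20+3, 14+0) = 23
R[5] = max(3+23, 6+20, 20+6, 14+3, 20+0) = 26
R[6] = max(3+26, 6+23, 20+20, 14+6, 20+3, 19+0) = 40
R[7] = max(3+40, 6+26, 20+23, …, 19+3, 46+0) = 46
R[8] = max(3+46, 6+40, 20+26, …, 46+3, 52+0) = 52
R[9] = max(3+52, 6+46, 20+40, …, 52+3, 46+0) = 60
One optimal cutting: 3 + 3 + 3 → $20 + $20 + $20 = $60.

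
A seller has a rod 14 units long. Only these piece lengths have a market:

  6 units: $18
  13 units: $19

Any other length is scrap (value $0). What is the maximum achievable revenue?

36

Let f[k] be the best obtainable value from length k. For each k, try every first piece i and keep the best of price[i] + f[k−i].
f[1] = 0
f[2] = 0
f[3] = 0
f[4] = 0
f[5] = 0
f[6] = 18
f[7] = 18
f[8] = 18
f[9] = 18
f[10] = 18
f[11] = 18
f[12] = 36  (first piece 6, then f[6]=18)
f[13] = 36
f[14] = 36
One optimal cutting: pieces 6 + 6 with 2 units of scrap → $36.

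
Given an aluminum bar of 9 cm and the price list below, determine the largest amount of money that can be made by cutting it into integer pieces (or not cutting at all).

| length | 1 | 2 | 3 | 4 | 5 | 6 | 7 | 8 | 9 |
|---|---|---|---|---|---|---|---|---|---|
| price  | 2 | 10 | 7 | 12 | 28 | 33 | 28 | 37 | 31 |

Let v[k] be the best obtainable value from length k. For each k, try every first piece i and keep the best of price[i] + v[k−i].
v[1] = 2
v[2] = max(2+2, 10+0) = 10
v[3] = max(2+10, 10+2, 7+0) = 12
v[4] = max(2+12, 10+10, 7+2, 12+0) = 20
v[5] = max(2+20, 10+12, 7+10, 12+2, 28+0) = 28
v[6] = max(2+28, 10+20, 7+12, 12+10, 28+2, 33+0) = 33
v[7] = max(2+33, 10+28, 7+20, …, 33+2, 28+0) = 38
v[8] = max(2+38, 10+33, 7+28, …, 28+2, 37+0) = 43
v[9] = max(2+43, 10+38, 7+33, …, 37+2, 31+0) = 48
One optimal cutting: 5 + 2 + 2 → $28 + $10 + $10 = $48.

48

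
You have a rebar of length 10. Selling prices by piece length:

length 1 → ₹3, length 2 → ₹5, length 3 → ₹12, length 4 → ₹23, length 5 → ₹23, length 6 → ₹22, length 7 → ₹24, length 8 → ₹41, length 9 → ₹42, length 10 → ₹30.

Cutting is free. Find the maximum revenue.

52

Build best[k] bottom-up: best[k] = max over allowed piece i of (p[i] + best[k−i]).
best[1] = 3
best[2] = 6  (first piece 1, then best[1]=3)
best[3] = 12
best[4] = 23
best[5] = 26  (first piece 1, then best[4]=23)
best[6] = 29  (first piece 1, then best[5]=26)
best[7] = 35  (first piece 3, then best[4]=23)
best[8] = 46  (first piece 4, then best[4]=23)
best[9] = 49  (first piece 1, then best[8]=46)
best[10] = 52  (first piece 1, then best[9]=49)
One optimal cutting: 4 + 4 + 1 + 1 → ₹23 + ₹23 + ₹3 + ₹3 = ₹52.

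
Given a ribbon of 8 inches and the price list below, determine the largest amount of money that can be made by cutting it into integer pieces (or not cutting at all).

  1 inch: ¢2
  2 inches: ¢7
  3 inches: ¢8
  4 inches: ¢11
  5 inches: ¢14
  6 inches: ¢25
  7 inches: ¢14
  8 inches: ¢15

Build r[k] bottom-up: r[k] = max over allowed piece i of (p[i] + r[k−i]).
r[1] = 2
r[2] = 7
r[3] = 9  (first piece 1, then r[2]=7)
r[4] = 14  (first piece 2, then r[2]=7)
r[5] = 16  (first piece 1, then r[4]=14)
r[6] = 25
r[7] = 27  (first piece 1, then r[6]=25)
r[8] = 32  (first piece 2, then r[6]=25)
One optimal cutting: 6 + 2 → ¢25 + ¢7 = ¢32.

32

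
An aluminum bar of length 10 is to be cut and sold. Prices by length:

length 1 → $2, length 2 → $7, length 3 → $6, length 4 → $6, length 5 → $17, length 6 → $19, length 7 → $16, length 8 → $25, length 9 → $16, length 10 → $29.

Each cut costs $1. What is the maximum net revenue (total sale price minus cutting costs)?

33

Consider every possible first cut. net[k] is the best of p[i]+net[k−i] over all sellable i≤k, charging 1 whenever i<k.
net[1] = 2
net[2] = 7
net[3] = 8  (first piece 1, then net[2]=7)
net[4] = 13  (first piece 2, then net[2]=7)
net[5] = 17
net[6] = 19  (first piece 2, then net[4]=13)
net[7] = 23  (first piece 2, then net[5]=17)
net[8] = 25  (first piece 2, then net[6]=19)
net[9] = 29  (first piece 2, then net[7]=23)
net[10] = 33  (first piece 5, then net[5]=17)
One optimal plan: pieces 5 + 5 (1 cut) → $34 − $1 = $33.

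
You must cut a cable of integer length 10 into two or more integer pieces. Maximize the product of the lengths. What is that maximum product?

36

Fill prod[k] for k=2..10: at each k try every first piece i and multiply by the better of (k−i) uncut or prod[k−i].
prod[2] = 1*max(1,0) = 1*1 = 1
prod[3] = max(1*2, 2*1) = 2
prod[4] = max(1*3, 2*2, 3*1) = 4
prod[5] = max(1*4, 2*3, 3*2, 4*1) = 6
prod[6] = max(1*6, 2*4, 3*3, 4*2, 5*1) = 9
prod[7] = max(1*9, 2*6, 3*4, 4*3, 5*2, 6*1) = 12
prod[8] = max(1*12, 2*9, 3*6, …, 6*2, 7*1) = 18
prod[9] = max(1*18, 2*12, 3*9, …, 7*2, 8*1) = 27
prod[10] = max(1*27, 2*18, 3*12, …, 8*2, 9*1) = 36
One optimal split: 3 + 3 + 2 + 2; product 3*3*2*2 = 36.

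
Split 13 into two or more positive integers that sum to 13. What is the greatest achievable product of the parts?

108

Fill f[k] for k=2..13: at each k try every first piece i and multiply by the better of (k−i) uncut or f[k−i].
f[2] = 1×max(1,0) = 1×1 = 1
f[3] = 1×max(2,1) = 1×2 = 2
f[4] = 2×max(2,1) = 2×2 = 4
f[5] = 2×max(3,2) = 2×3 = 6
f[6] = 3×max(3,2) = 3×3 = 9
f[7] = 2×max(5,6) = 2×6 = 12
f[8] = 2×max(6,9) = 2×9 = 18
f[9] = 3×max(6,9) = 3×9 = 27
f[10] = 2×max(8,18) = 2×18 = 36
f[11] = 2×max(9,27) = 2×27 = 54
f[12] = 3×max(9,27) = 3×27 = 81
f[13] = 2×max(11,54) = 2×54 = 108
One optimal split: 3 + 3 + 3 + 2 + 2; product 3×3×3×2×2 = 108.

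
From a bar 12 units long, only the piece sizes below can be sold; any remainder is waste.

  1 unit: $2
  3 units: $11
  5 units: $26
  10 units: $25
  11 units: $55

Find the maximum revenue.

57

Consider every possible first cut. r[k] is the best of p[i]+r[k−i] over all sellable i≤k.
r[1] = 2
r[2] = 4  (first piece 1, then r[1]=2)
r[3] = max(2+4, 11+0) = 11
r[4] = max(2+11, 11+2) = 13
r[5] = max(2+13, 11+4, 26+0) = 26
r[6] = max(2+26, 11+11, 26+2) = 28
r[7] = max(2+28, 11+13, 26+4) = 30
r[8] = max(2+30, 11+26, 26+11) = 37
r[9] = max(2+37, 11+28, 26+13) = 39
r[10] = max(2+39, 11+30, 26+26, 25+0) = 52
r[11] = max(2+52, 11+37, 26+28, 25+2, 55+0) = 55
r[12] = max(2+55, 11+39, 26+30, 25+4, 55+2) = 57
One optimal cutting: 11 + 1 → $57.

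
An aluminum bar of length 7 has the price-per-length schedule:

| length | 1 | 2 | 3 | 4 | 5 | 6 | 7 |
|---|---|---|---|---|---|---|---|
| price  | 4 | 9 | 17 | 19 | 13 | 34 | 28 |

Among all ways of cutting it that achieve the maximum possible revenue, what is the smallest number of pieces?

Let r[k] be the best obtainable value from length k. For each k, try every first piece i and keep the best of price[i] + r[k−i].
r[1] = 4
r[2] = max(4+4, 9+0) = 9
r[3] = max(4+9, 9+4, 17+0) = 17
r[4] = max(4+17, 9+9, 17+4, 19+0) = 21
r[5] = max(4+21, 9+17, 17+9, 19+4, 13+0) = 26
r[6] = max(4+26, 9+21, 17+17, 19+9, 13+4, 34+0) = 34
r[7] = max(4+34, 9+26, 17+21, …, 34+4, 28+0) = 38
Maximum revenue is $38.
Now minimize piece count subject to staying optimal: for each k, pieces[k] = 1 + min over i with p[i]+r[k−i]=r[k] of pieces[k−i].
pieces[4] = 2
pieces[5] = 2
pieces[6] = 1
pieces[7] = 2

2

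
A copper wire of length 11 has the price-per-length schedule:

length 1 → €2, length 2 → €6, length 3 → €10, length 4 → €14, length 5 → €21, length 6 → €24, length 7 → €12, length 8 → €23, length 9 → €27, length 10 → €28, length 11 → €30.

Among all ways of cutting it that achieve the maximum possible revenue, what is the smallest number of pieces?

Consider every possible first cut. r[k] is the best of p[i]+r[k−i] over all sellable i≤k.
r[1] = 2
r[2] = max(2+2, 6+0) = 6
r[3] = max(2+6, 6+2, 10+0) = 10
r[4] = max(2+10, 6+6, 10+2, 14+0) = 14
r[5] = max(2+14, 6+10, 10+6, 14+2, 21+0) = 21
r[6] = max(2+21, 6+14, 10+10, 14+6, 21+2, 24+0) = 24
r[7] = max(2+24, 6+21, 10+14, …, 24+2, 12+0) = 27
r[8] = max(2+27, 6+24, 10+21, …, 12+2, 23+0) = 31
r[9] = max(2+31, 6+27, 10+24, …, 23+2, 27+0) = 35
r[10] = max(2+35, 6+31, 10+27, …, 27+2, 28+0) = 42
r[11] = max(2+42, 6+35, 10+31, …, 28+2, 30+0) = 45
Maximum revenue is €45.
Now minimize piece count subject to staying optimal: for each k, pieces[k] = 1 + min over i with p[i]+r[k−i]=r[k] of pieces[k−i].
pieces[8] = 2
pieces[9] = 2
pieces[10] = 2
pieces[11] = 2

2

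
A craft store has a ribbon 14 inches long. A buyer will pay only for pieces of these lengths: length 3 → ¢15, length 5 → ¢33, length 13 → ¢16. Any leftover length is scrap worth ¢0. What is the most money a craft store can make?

81

Let f[k] be the best obtainable value from length k. For each k, try every first piece i and keep the best of price[i] + f[k−i].
f[1] = 0
f[2] = 0
f[3] = 15
f[4] = 15
f[5] = max(15+0, 33+0) = 33
f[6] = max(15+15, 33+0) = 33
f[7] = max(15+15, 33+0) = 33
f[8] = max(15+33, 33+15) = 48
f[9] = max(15+33, 33+15) = 48
f[10] = max(15+33, 33+33) = 66
f[11] = max(15+48, 33+33) = 66
f[12] = max(15+48, 33+33) = 66
f[13] = max(15+66, 33+48, 16+0) = 81
f[14] = max(15+66, 33+48, 16+0) = 81
One optimal cutting: pieces 5 + 5 + 3 with 1 inch of scrap → ¢81.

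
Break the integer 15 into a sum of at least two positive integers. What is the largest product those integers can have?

Fill P[k] for k=2..15: at each k try every first piece i and multiply by the better of (k−i) uncut or P[k−i].
P[2] = 1*max(1,0) = 1*1 = 1
P[3] = 1*max(2,1) = 1*2 = 2
P[4] = 2*max(2,1) = 2*2 = 4
P[5] = 2*max(3,2) = 2*3 = 6
P[6] = 3*max(3,2) = 3*3 = 9
P[7] = 2*max(5,6) = 2*6 = 12
P[8] = 2*max(6,9) = 2*9 = 18
P[9] = 3*max(6,9) = 3*9 = 27
P[10] = 2*max(8,18) = 2*18 = 36
P[11] = 2*max(9,27) = 2*27 = 54
P[12] = 3*max(9,27) = 3*27 = 81
P[13] = 2*max(11,54) = 2*54 = 108
P[14] = 2*max(12,81) = 2*81 = 162
P[15] = 3*max(12,81) = 3*81 = 243
One optimal split: 3 + 3 + 3 + 3 + 3; product 3*3*3*3*3 = 243.

243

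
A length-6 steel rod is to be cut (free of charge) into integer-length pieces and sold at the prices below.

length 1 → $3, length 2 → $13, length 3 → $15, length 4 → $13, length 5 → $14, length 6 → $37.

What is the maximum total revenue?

39

Build best[k] bottom-up: best[k] = max over allowed piece i of (p[i] + best[k−i]).
best[1] = 3
best[2] = 13
best[3] = 16  (first piece 1, then best[2]=13)
best[4] = 26  (first piece 2, then best[2]=13)
best[5] = 29  (first piece 1, then best[4]=26)
best[6] = 39  (first piece 2, then best[4]=26)
One optimal cutting: 2 + 2 + 2 → $13 + $13 + $13 = $39.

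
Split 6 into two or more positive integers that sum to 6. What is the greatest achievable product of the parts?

Let f[k] be the best product for length k (with at least one cut). For each first piece i, the rest contributes max(k−i, f[k−i]).
f[2] = 1×max(1,0) = 1×1 = 1
f[3] = 1×max(2,1) = 1×2 = 2
f[4] = 2×max(2,1) = 2×2 = 4
f[5] = 2×max(3,2) = 2×3 = 6
f[6] = 3×max(3,2) = 3×3 = 9
One optimal split: 3 + 3; product 3×3 = 9.

9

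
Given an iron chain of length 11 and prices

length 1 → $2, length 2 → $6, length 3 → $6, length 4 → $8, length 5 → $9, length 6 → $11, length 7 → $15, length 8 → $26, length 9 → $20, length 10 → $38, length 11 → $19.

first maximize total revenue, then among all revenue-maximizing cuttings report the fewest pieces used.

Build r[k] bottom-up: r[k] = max over allowed piece i of (p[i] + r[k−i]).
r[1] = 2
r[2] = max(2+2, 6+0) = 6
r[3] = max(2+6, 6+2, 6+0) = 8
r[4] = max(2+8, 6+6, 6+2, 8+0) = 12
r[5] = max(2+12, 6+8, 6+6, 8+2, 9+0) = 14
r[6] = max(2+14, 6+12, 6+8, 8+6, 9+2, 11+0) = 18
r[7] = max(2+18, 6+14, 6+12, …, 11+2, 15+0) = 20
r[8] = max(2+20, 6+18, 6+14, …, 15+2, 26+0) = 26
r[9] = max(2+26, 6+20, 6+18, …, 26+2, 20+0) = 28
r[10] = max(2+28, 6+26, 6+20, …, 20+2, 38+0) = 38
r[11] = max(2+38, 6+28, 6+26, …, 38+2, 19+0) = 40
Maximum revenue is $40.
Now minimize piece count subject to staying optimal: for each k, pieces[k] = 1 + min over i with p[i]+r[k−i]=r[k] of pieces[k−i].
pieces[8] = 1
pieces[9] = 2
pieces[10] = 1
pieces[11] = 2

2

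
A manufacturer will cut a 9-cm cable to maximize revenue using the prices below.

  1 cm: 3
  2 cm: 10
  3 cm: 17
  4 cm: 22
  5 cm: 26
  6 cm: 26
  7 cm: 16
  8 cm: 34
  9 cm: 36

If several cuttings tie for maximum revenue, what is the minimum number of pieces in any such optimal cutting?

3

Build r[k] bottom-up: r[k] = max over allowed piece i of (p[i] + r[k−i]).
r[1] = 3
r[2] = max(3+3, 10+0) = 10
r[3] = max(3+10, 10+3, 17+0) = 17
r[4] = max(3+17, 10+10, 17+3, 22+0) = 22
r[5] = max(3+22, 10+17, 17+10, 22+3, 26+0) = 27
r[6] = max(3+27, 10+22, 17+17, 22+10, 26+3, 26+0) = 34
r[7] = max(3+34, 10+27, 17+22, …, 26+3, 16+0) = 39
r[8] = max(3+39, 10+34, 17+27, …, 16+3, 34+0) = 44
r[9] = max(3+44, 10+39, 17+34, …, 34+3, 36+0) = 51
Maximum revenue is 51.
Now minimize piece count subject to staying optimal: for each k, pieces[k] = 1 + min over i with p[i]+r[k−i]=r[k] of pieces[k−i].
pieces[6] = 2
pieces[7] = 2
pieces[8] = 2
pieces[9] = 3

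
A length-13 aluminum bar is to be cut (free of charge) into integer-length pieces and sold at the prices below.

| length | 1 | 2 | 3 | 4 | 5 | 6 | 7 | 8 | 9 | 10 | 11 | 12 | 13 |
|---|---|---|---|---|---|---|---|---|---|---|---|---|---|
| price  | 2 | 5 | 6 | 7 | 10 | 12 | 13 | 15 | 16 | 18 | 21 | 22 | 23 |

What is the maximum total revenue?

32

Let R[k] be the best obtainable value from length k. For each k, try every first piece i and keep the best of price[i] + R[k−i].
R[1] = 2
R[2] = max(2+2, 5+0) = 5
R[3] = max(2+5, 5+2, 6+0) = 7
R[4] = max(2+7, 5+5, 6+2, 7+0) = 10
R[5] = max(2+10, 5+7, 6+5, 7+2, 10+0) = 12
R[6] = max(2+12, 5+10, 6+7, 7+5, 10+2, 12+0) = 15
R[7] = max(2+15, 5+12, 6+10, …, 12+2, 13+0) = 17
R[8] = max(2+17, 5+15, 6+12, …, 13+2, 15+0) = 20
R[9] = max(2+20, 5+17, 6+15, …, 15+2, 16+0) = 22
R[10] = max(2+22, 5+20, 6+17, …, 16+2, 18+0) = 25
R[11] = max(2+25, 5+22, 6+20, …, 18+2, 21+0) = 27
R[12] = max(2+27, 5+25, 6+22, …, 21+2, 22+0) = 30
R[13] = max(2+30, 5+27, 6+25, …, 22+2, 23+0) = 32
One optimal cutting: 2 + 2 + 2 + 2 + 2 + 2 + 1 → $5 + $5 + $5 + $5 + $5 + $5 + $2 = $32.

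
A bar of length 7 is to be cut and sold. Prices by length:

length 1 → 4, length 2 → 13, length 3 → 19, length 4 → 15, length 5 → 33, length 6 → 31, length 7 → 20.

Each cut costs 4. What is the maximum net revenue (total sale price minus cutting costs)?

Let r[k] be the best obtainable value from length k. For each k, try every first piece i and keep the best of price[i] + r[k−i] minus the 4 cut fee when i<k.
r[1] = 4
r[2] = max(4+4-4, 13+0) = 13
r[3] = max(4+13-4, 13+4-4, 19+0) = 19
r[4] = max(4+19-4, 13+13-4, 19+4-4, 15+0) = 22
r[5] = max(4+22-4, 13+19-4, 19+13-4, 15+4-4, 33+0) = 33
r[6] = max(4+33-4, 13+22-4, 19+19-4, 15+13-4, 33+4-4, 31+0) = 34
r[7] = max(4+34-4, 13+33-4, 19+22-4, …, 31+4-4, 20+0) = 42
One optimal plan: pieces 5 + 2 (1 cut) → 46 − 4 = 42.

42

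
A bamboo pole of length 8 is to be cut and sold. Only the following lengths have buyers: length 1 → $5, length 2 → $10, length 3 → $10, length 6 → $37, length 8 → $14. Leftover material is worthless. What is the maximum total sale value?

Let best[k] be the best obtainable value from length k. For each k, try every first piece i and keep the best of price[i] + best[k−i].
best[1] = 5
best[2] = max(5+5, 10+0) = 10
best[3] = max(5+10, 10+5, 10+0) = 15
best[4] = max(5+15, 10+10, 10+5) = 20
best[5] = max(5+20, 10+15, 10+10) = 25
best[6] = max(5+25, 10+20, 10+15, 37+0) = 37
best[7] = max(5+37, 10+25, 10+20, 37+5) = 42
best[8] = max(5+42, 10+37, 10+25, 37+10, 14+0) = 47
One optimal cutting: 6 + 1 + 1 → $47.

47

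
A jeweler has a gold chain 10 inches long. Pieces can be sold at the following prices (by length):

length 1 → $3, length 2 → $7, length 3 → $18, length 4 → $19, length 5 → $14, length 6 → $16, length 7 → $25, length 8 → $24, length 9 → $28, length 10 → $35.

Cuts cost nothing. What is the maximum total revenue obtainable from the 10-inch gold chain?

Let v[k] be the best obtainable value from length k. For each k, try every first piece i and keep the best of price[i] + v[k−i].
v[1] = 3
v[2] = 7
v[3] = 18
v[4] = 21  (first piece 1, then v[3]=18)
v[5] = 25  (first piece 2, then v[3]=18)
v[6] = 36  (first piece 3, then v[3]=18)
v[7] = 39  (first piece 1, then v[6]=36)
v[8] = 43  (first piece 2, then v[6]=36)
v[9] = 54  (first piece 3, then v[6]=36)
v[10] = 57  (first piece 1, then v[9]=54)
One optimal cutting: 3 + 3 + 3 + 1 → $18 + $18 + $18 + $3 = $57.

57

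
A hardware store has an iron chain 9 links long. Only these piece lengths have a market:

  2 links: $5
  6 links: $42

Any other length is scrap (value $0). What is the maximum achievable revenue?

47

Let best[k] be the best obtainable value from length k. For each k, try every first piece i and keep the best of price[i] + best[k−i].
best[1] = 0
best[2] = 5
best[3] = 5
best[4] = 10  (first piece 2, then best[2]=5)
best[5] = 10
best[6] = max(5+10, 42+0) = 42
best[7] = max(5+10, 42+0) = 42
best[8] = max(5+42, 42+5) = 47
best[9] = max(5+42, 42+5) = 47
One optimal cutting: pieces 6 + 2 with 1 link of scrap → $47.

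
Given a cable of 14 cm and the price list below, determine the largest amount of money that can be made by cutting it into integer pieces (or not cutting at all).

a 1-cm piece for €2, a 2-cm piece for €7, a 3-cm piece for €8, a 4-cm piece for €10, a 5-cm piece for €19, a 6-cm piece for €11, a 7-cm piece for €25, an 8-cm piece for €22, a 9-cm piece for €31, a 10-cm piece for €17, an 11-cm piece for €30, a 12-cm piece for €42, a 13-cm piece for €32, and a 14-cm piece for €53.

Build R[k] bottom-up: R[k] = max over allowed piece i of (p[i] + R[k−i]).
R[1] = 2
R[2] = max(2+2, 7+0) = 7
R[3] = max(2+7, 7+2, 8+0) = 9
R[4] = max(2+9, 7+7, 8+2, 10+0) = 14
R[5] = max(2+14, 7+9, 8+7, 10+2, 19+0) = 19
R[6] = max(2+19, 7+14, 8+9, 10+7, 19+2, 11+0) = 21
R[7] = max(2+21, 7+19, 8+14, …, 11+2, 25+0) = 26
R[8] = max(2+26, 7+21, 8+19, …, 25+2, 22+0) = 28
R[9] = max(2+28, 7+26, 8+21, …, 22+2, 31+0) = 33
R[10] = max(2+33, 7+28, 8+26, …, 31+2, 17+0) = 38
R[11] = max(2+38, 7+33, 8+28, …, 17+2, 30+0) = 40
R[12] = max(2+40, 7+38, 8+33, …, 30+2, 42+0) = 45
R[13] = max(2+45, 7+40, 8+38, …, 42+2, 32+0) = 47
R[14] = max(2+47, 7+45, 8+40, …, 32+2, 53+0) = 53
Best is to sell the whole 14-cm piece uncut for €53.

53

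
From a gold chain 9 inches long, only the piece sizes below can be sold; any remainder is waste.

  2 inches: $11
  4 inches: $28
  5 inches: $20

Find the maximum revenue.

56

Build best[k] bottom-up: best[k] = max over allowed piece i of (p[i] + best[k−i]).
best[1] = 0
best[2] = 11
best[3] = 11
best[4] = 28
best[5] = 28
best[6] = 39  (first piece 2, then best[4]=28)
best[7] = 39
best[8] = 56  (first piece 4, then best[4]=28)
best[9] = 56
One optimal cutting: pieces 4 + 4 with 1 inch of scrap → $56.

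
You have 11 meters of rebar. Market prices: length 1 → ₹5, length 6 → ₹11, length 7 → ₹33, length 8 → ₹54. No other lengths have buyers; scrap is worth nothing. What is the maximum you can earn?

Consider every possible first cut. best[k] is the best of p[i]+best[k−i] over all sellable i≤k.
best[1] = 5
best[2] = 10  (first piece 1, then best[1]=5)
best[3] = 15  (first piece 1, then best[2]=10)
best[4] = 20  (first piece 1, then best[3]=15)
best[5] = 25  (first piece 1, then best[4]=20)
best[6] = 30  (first piece 1, then best[5]=25)
best[7] = 35  (first piece 1, then best[6]=30)
best[8] = 54
best[9] = 59  (first piece 1, then best[8]=54)
best[10] = 64  (first piece 1, then best[9]=59)
best[11] = 69  (first piece 1, then best[10]=64)
One optimal cutting: 8 + 1 + 1 + 1 → ₹69.

69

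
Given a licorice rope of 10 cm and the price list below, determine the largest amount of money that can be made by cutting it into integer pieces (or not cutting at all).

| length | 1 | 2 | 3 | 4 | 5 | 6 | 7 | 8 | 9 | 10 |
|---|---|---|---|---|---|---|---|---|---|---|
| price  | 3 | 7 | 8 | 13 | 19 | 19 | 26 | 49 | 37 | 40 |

56

Consider every possible first cut. r[k] is the best of p[i]+r[k−i] over all sellable i≤k.
r[1] = 3
r[2] = max(3+3, 7+0) = 7
r[3] = max(3+7, 7+3, 8+0) = 10
r[4] = max(3+10, 7+7, 8+3, 13+0) = 14
r[5] = max(3+14, 7+10, 8+7, 13+3, 19+0) = 19
r[6] = max(3+19, 7+14, 8+10, 13+7, 19+3, 19+0) = 22
r[7] = max(3+22, 7+19, 8+14, …, 19+3, 26+0) = 26
r[8] = max(3+26, 7+22, 8+19, …, 26+3, 49+0) = 49
r[9] = max(3+49, 7+26, 8+22, …, 49+3, 37+0) = 52
r[10] = max(3+52, 7+49, 8+26, …, 37+3, 40+0) = 56
One optimal cutting: 8 + 2 → ¢49 + ¢7 = ¢56.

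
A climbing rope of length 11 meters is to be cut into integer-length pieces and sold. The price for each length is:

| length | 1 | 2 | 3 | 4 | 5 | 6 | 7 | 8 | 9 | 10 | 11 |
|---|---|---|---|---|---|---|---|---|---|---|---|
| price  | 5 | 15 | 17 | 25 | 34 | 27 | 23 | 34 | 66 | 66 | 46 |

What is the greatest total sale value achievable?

81

Build R[k] bottom-up: R[k] = max over allowed piece i of (p[i] + R[k−i]).
R[1] = 5
R[2] = max(5+5, 15+0) = 15
R[3] = max(5+15, 15+5, 17+0) = 20
R[4] = max(5+20, 15+15, 17+5, 25+0) = 30
R[5] = max(5+30, 15+20, 17+15, 25+5, 34+0) = 35
R[6] = max(5+35, 15+30, 17+20, 25+15, 34+5, 27+0) = 45
R[7] = max(5+45, 15+35, 17+30, …, 27+5, 23+0) = 50
R[8] = max(5+50, 15+45, 17+35, …, 23+5, 34+0) = 60
R[9] = max(5+60, 15+50, 17+45, …, 34+5, 66+0) = 66
R[10] = max(5+66, 15+60, 17+50, …, 66+5, 66+0) = 75
R[11] = max(5+75, 15+66, 17+60, …, 66+5, 46+0) = 81
One optimal cutting: 9 + 2 → €66 + €15 = €81.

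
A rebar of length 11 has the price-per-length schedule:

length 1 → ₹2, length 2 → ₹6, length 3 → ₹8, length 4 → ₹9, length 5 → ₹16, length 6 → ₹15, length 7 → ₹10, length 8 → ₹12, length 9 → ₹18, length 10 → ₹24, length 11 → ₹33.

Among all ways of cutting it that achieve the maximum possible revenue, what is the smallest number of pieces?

3

Build r[k] bottom-up: r[k] = max over allowed piece i of (p[i] + r[k−i]).
r[1] = 2
r[2] = 6
r[3] = 8  (first piece 1, then r[2]=6)
r[4] = 12  (first piece 2, then r[2]=6)
r[5] = 16
r[6] = 18  (first piece 1, then r[5]=16)
r[7] = 22  (first piece 2, then r[5]=16)
r[8] = 24  (first piece 1, then r[7]=22)
r[9] = 28  (first piece 2, then r[7]=22)
r[10] = 32  (first piece 5, then r[5]=16)
r[11] = 34  (first piece 1, then r[10]=32)
Maximum revenue is ₹34.
Now minimize piece count subject to staying optimal: for each k, pieces[k] = 1 + min over i with p[i]+r[k−i]=r[k] of pieces[k−i].
pieces[8] = 2
pieces[9] = 3
pieces[10] = 2
pieces[11] = 3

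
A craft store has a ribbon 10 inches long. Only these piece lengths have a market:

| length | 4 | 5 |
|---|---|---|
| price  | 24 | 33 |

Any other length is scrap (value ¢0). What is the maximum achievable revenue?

Build f[k] bottom-up: f[k] = max over allowed piece i of (p[i] + f[k−i]).
f[1] = 0
f[2] = 0
f[3] = 0
f[4] = 24
f[5] = 33
f[6] = 33
f[7] = 33
f[8] = 48  (first piece 4, then f[4]=24)
f[9] = 57  (first piece 4, then f[5]=33)
f[10] = 66  (first piece 5, then f[5]=33)
One optimal cutting: 5 + 5 → ¢66.

66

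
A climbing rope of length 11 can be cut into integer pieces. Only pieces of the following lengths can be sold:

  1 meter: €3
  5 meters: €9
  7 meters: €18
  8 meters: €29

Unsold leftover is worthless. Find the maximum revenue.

38

Build f[k] bottom-up: f[k] = max over allowed piece i of (p[i] + f[k−i]).
f[1] = 3
f[2] = 6  (first piece 1, then f[1]=3)
f[3] = 9  (first piece 1, then f[2]=6)
f[4] = 12  (first piece 1, then f[3]=9)
f[5] = max(3+12, 9+0) = 15
f[6] = max(3+15, 9+3) = 18
f[7] = max(3+18, 9+6, 18+0) = 21
f[8] = max(3+21, 9+9, 18+3, 29+0) = 29
f[9] = max(3+29, 9+12, 18+6, 29+3) = 32
f[10] = max(3+32, 9+15, 18+9, 29+6) = 35
f[11] = max(3+35, 9+18, 18+12, 29+9) = 38
One optimal cutting: 8 + 1 + 1 + 1 → €38.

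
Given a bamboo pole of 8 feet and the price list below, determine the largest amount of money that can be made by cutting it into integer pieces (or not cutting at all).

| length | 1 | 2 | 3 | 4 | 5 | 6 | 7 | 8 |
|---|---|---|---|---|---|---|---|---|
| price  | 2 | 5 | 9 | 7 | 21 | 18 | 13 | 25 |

30

Consider every possible first cut. best[k] is the best of p[i]+best[k−i] over all sellable i≤k.
best[1] = 2
best[2] = max(2+2, 5+0) = 5
best[3] = max(2+5, 5+2, 9+0) = 9
best[4] = max(2+9, 5+5, 9+2, 7+0) = 11
best[5] = max(2+11, 5+9, 9+5, 7+2, 21+0) = 21
best[6] = max(2+21, 5+11, 9+9, 7+5, 21+2, 18+0) = 23
best[7] = max(2+23, 5+21, 9+11, …, 18+2, 13+0) = 26
best[8] = max(2+26, 5+23, 9+21, …, 13+2, 25+0) = 30
One optimal cutting: 5 + 3 → $21 + $9 = $30.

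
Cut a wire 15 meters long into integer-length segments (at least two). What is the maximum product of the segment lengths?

Fill P[k] for k=2..15: at each k try every first piece i and multiply by the better of (k−i) uncut or P[k−i].
P[2] = 1·max(1,0) = 1·1 = 1
P[3] = 1·max(2,1) = 1·2 = 2
P[4] = 2·max(2,1) = 2·2 = 4
P[5] = 2·max(3,2) = 2·3 = 6
P[6] = 3·max(3,2) = 3·3 = 9
P[7] = 2·max(5,6) = 2·6 = 12
P[8] = 2·max(6,9) = 2·9 = 18
P[9] = 3·max(6,9) = 3·9 = 27
P[10] = 2·max(8,18) = 2·18 = 36
P[11] = 2·max(9,27) = 2·27 = 54
P[12] = 3·max(9,27) = 3·27 = 81
P[13] = 2·max(11,54) = 2·54 = 108
P[14] = 2·max(12,81) = 2·81 = 162
P[15] = 3·max(12,81) = 3·81 = 243
One optimal split: 3 + 3 + 3 + 3 + 3; product 3·3·3·3·3 = 243.

243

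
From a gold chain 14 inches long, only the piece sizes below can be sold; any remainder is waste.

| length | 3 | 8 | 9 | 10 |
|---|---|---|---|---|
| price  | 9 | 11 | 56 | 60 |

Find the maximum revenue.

69

Consider every possible first cut. r[k] is the best of p[i]+r[k−i] over all sellable i≤k.
r[1] = 0
r[2] = 0
r[3] = 9
r[4] = 9
r[5] = 9
r[6] = 18  (first piece 3, then r[3]=9)
r[7] = 18
r[8] = max(9+9, 11+0) = 18
r[9] = max(9+18, 11+0, 56+0) = 56
r[10] = max(9+18, 11+0, 56+0, 60+0) = 60
r[11] = max(9+18, 11+9, 56+0, 60+0) = 60
r[12] = max(9+56, 11+9, 56+9, 60+0) = 65
r[13] = max(9+60, 11+9, 56+9, 60+9) = 69
r[14] = max(9+60, 11+18, 56+9, 60+9) = 69
One optimal cutting: pieces 10 + 3 with 1 inch of scrap → $69.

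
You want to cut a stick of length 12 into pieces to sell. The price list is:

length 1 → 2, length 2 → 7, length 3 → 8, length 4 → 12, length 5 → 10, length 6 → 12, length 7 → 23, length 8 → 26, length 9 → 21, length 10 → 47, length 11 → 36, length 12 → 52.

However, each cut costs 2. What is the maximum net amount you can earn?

52

Build net[k] bottom-up: net[k] = max over allowed piece i of (p[i] + net[k−i]) − 2 per cut.
net[1] = 2
net[2] = 7
net[3] = 8
net[4] = 12  (first piece 2, then net[2]=7)
net[5] = 13  (first piece 2, then net[3]=8)
net[6] = 17  (first piece 2, then net[4]=12)
net[7] = 23
net[8] = 26
net[9] = 28  (first piece 2, then net[7]=23)
net[10] = 47
net[11] = 47  (first piece 1, then net[10]=47)
net[12] = 52  (first piece 2, then net[10]=47)
One optimal plan: pieces 10 + 2 (1 cut) → 54 − 2 = 52.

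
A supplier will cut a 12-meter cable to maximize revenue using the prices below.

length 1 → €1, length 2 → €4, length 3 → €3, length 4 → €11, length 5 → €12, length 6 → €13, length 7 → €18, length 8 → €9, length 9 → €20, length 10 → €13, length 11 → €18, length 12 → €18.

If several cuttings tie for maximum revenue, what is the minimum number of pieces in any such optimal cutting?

Build r[k] bottom-up: r[k] = max over allowed piece i of (p[i] + r[k−i]).
r[1] = 1
r[2] = max(1+1, 4+0) = 4
r[3] = max(1+4, 4+1, 3+0) = 5
r[4] = max(1+5, 4+4, 3+1, 11+0) = 11
r[5] = max(1+11, 4+5, 3+4, 11+1, 12+0) = 12
r[6] = max(1+12, 4+11, 3+5, 11+4, 12+1, 13+0) = 15
r[7] = max(1+15, 4+12, 3+11, …, 13+1, 18+0) = 18
r[8] = max(1+18, 4+15, 3+12, …, 18+1, 9+0) = 22
r[9] = max(1+22, 4+18, 3+15, …, 9+1, 20+0) = 23
r[10] = max(1+23, 4+22, 3+18, …, 20+1, 13+0) = 26
r[11] = max(1+26, 4+23, 3+22, …, 13+1, 18+0) = 29
r[12] = max(1+29, 4+26, 3+23, …, 18+1, 18+0) = 33
Maximum revenue is €33.
Now minimize piece count subject to staying optimal: for each k, pieces[k] = 1 + min over i with p[i]+r[k−i]=r[k] of pieces[k−i].
pieces[9] = 2
pieces[10] = 3
pieces[11] = 2
pieces[12] = 3

3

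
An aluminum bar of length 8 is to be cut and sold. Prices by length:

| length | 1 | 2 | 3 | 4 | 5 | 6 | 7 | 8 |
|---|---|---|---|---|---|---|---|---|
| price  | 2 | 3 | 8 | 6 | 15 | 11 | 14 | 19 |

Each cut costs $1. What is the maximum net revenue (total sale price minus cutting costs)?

22

Consider every possible first cut. r[k] is the best of p[i]+r[k−i] over all sellable i≤k, charging 1 whenever i<k.
r[1] = 2
r[2] = 3  (first piece 1, then r[1]=2)
r[3] = 8
r[4] = 9  (first piece 1, then r[3]=8)
r[5] = 15
r[6] = 16  (first piece 1, then r[5]=15)
r[7] = 17  (first piece 1, then r[6]=16)
r[8] = 22  (first piece 3, then r[5]=15)
One optimal plan: pieces 5 + 3 (1 cut) → $23 − $1 = $22.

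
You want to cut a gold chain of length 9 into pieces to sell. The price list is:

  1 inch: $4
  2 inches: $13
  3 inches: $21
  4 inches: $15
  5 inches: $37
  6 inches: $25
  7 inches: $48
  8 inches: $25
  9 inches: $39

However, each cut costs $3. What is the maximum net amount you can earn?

58

Consider every possible first cut. net[k] is the best of p[i]+net[k−i] over all sellable i≤k, charging 3 whenever i<k.
net[1] = 4
net[2] = max(4+4-3, 13+0) = 13
net[3] = max(4+13-3, 13+4-3, 21+0) = 21
net[4] = max(4+21-3, 13+13-3, 21+4-3, 15+0) = 23
net[5] = max(4+23-3, 13+21-3, 21+13-3, 15+4-3, 37+0) = 37
net[6] = max(4+37-3, 13+23-3, 21+21-3, 15+13-3, 37+4-3, 25+0) = 39
net[7] = max(4+39-3, 13+37-3, 21+23-3, …, 25+4-3, 48+0) = 48
net[8] = max(4+48-3, 13+39-3, 21+37-3, …, 48+4-3, 25+0) = 55
net[9] = max(4+55-3, 13+48-3, 21+39-3, …, 25+4-3, 39+0) = 58
One optimal plan: pieces 7 + 2 (1 cut) → $61 − $3 = $58.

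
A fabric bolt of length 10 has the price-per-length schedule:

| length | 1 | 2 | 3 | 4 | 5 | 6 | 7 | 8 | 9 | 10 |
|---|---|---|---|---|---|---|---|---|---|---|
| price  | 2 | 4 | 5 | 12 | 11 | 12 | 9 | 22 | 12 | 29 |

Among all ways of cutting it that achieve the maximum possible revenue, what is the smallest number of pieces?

Let r[k] be the best obtainable value from length k. For each k, try every first piece i and keep the best of price[i] + r[k−i].
r[1] = 2
r[2] = max(2+2, 4+0) = 4
r[3] = max(2+4, 4+2, 5+0) = 6
r[4] = max(2+6, 4+4, 5+2, 12+0) = 12
r[5] = max(2+12, 4+6, 5+4, 12+2, 11+0) = 14
r[6] = max(2+14, 4+12, 5+6, 12+4, 11+2, 12+0) = 16
r[7] = max(2+16, 4+14, 5+12, …, 12+2, 9+0) = 18
r[8] = max(2+18, 4+16, 5+14, …, 9+2, 22+0) = 24
r[9] = max(2+24, 4+18, 5+16, …, 22+2, 12+0) = 26
r[10] = max(2+26, 4+24, 5+18, …, 12+2, 29+0) = 29
Maximum revenue is $29.
Now minimize piece count subject to staying optimal: for each k, pieces[k] = 1 + min over i with p[i]+r[k−i]=r[k] of pieces[k−i].
pieces[7] = 3
pieces[8] = 2
pieces[9] = 3
pieces[10] = 1

1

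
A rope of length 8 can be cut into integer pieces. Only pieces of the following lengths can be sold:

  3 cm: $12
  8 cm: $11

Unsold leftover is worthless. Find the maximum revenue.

Consider every possible first cut. best[k] is the best of p[i]+best[k−i] over all sellable i≤k.
best[1] = 0
best[2] = 0
best[3] = 12
best[4] = 12
best[5] = 12
best[6] = 24  (first piece 3, then best[3]=12)
best[7] = 24
best[8] = 24
One optimal cutting: pieces 3 + 3 with 2 cm of scrap → $24.

24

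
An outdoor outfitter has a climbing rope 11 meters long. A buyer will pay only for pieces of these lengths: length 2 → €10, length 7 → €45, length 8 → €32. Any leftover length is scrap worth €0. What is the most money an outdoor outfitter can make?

Consider every possible first cut. f[k] is the best of p[i]+f[k−i] over all sellable i≤k.
f[1] = 0
f[2] = 10
f[3] = 10
f[4] = 20  (first piece 2, then f[2]=10)
f[5] = 20
f[6] = 30  (first piece 2, then f[4]=20)
f[7] = 45
f[8] = 45
f[9] = 55  (first piece 2, then f[7]=45)
f[10] = 55
f[11] = 65  (first piece 2, then f[9]=55)
One optimal cutting: 7 + 2 + 2 → €65.

65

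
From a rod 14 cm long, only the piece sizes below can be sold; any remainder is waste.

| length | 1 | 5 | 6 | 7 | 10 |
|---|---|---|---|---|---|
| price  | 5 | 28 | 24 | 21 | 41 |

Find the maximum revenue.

76

Consider every possible first cut. r[k] is the best of p[i]+r[k−i] over all sellable i≤k.
r[1] = 5
r[2] = 10  (first piece 1, then r[1]=5)
r[3] = 15  (first piece 1, then r[2]=10)
r[4] = 20  (first piece 1, then r[3]=15)
r[5] = 28
r[6] = 33  (first piece 1, then r[5]=28)
r[7] = 38  (first piece 1, then r[6]=33)
r[8] = 43  (first piece 1, then r[7]=38)
r[9] = 48  (first piece 1, then r[8]=43)
r[10] = 56  (first piece 5, then r[5]=28)
r[11] = 61  (first piece 1, then r[10]=56)
r[12] = 66  (first piece 1, then r[11]=61)
r[13] = 71  (first piece 1, then r[12]=66)
r[14] = 76  (first piece 1, then r[13]=71)
One optimal cutting: 5 + 5 + 1 + 1 + 1 + 1 → €76.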